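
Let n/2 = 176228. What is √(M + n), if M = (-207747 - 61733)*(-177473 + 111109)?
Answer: 2*√4471030794 ≈ 1.3373e+5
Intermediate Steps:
n = 352456 (n = 2*176228 = 352456)
M = 17883770720 (M = -269480*(-66364) = 17883770720)
√(M + n) = √(17883770720 + 352456) = √17884123176 = 2*√4471030794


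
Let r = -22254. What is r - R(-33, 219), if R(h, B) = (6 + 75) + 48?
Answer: -22383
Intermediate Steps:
R(h, B) = 129 (R(h, B) = 81 + 48 = 129)
r - R(-33, 219) = -22254 - 1*129 = -22254 - 129 = -22383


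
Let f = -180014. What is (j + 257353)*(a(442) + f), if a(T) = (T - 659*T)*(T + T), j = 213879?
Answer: -121238115634816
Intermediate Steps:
a(T) = -1316*T² (a(T) = (-658*T)*(2*T) = -1316*T²)
(j + 257353)*(a(442) + f) = (213879 + 257353)*(-1316*442² - 180014) = 471232*(-1316*195364 - 180014) = 471232*(-257099024 - 180014) = 471232*(-257279038) = -121238115634816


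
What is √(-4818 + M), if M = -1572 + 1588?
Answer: 49*I*√2 ≈ 69.297*I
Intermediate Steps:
M = 16
√(-4818 + M) = √(-4818 + 16) = √(-4802) = 49*I*√2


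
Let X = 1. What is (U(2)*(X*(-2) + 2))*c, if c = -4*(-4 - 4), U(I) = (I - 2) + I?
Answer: 0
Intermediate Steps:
U(I) = -2 + 2*I (U(I) = (-2 + I) + I = -2 + 2*I)
c = 32 (c = -4*(-8) = 32)
(U(2)*(X*(-2) + 2))*c = ((-2 + 2*2)*(1*(-2) + 2))*32 = ((-2 + 4)*(-2 + 2))*32 = (2*0)*32 = 0*32 = 0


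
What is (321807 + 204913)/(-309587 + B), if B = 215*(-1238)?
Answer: -526720/575757 ≈ -0.91483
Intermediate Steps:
B = -266170
(321807 + 204913)/(-309587 + B) = (321807 + 204913)/(-309587 - 266170) = 526720/(-575757) = 526720*(-1/575757) = -526720/575757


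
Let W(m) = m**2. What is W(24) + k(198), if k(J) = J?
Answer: 774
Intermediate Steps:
W(24) + k(198) = 24**2 + 198 = 576 + 198 = 774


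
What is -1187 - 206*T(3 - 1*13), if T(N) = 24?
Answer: -6131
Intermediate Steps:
-1187 - 206*T(3 - 1*13) = -1187 - 206*24 = -1187 - 4944 = -6131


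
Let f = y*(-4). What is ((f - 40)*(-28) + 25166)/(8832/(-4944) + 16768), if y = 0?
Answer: 34711/22140 ≈ 1.5678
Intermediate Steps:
f = 0 (f = 0*(-4) = 0)
((f - 40)*(-28) + 25166)/(8832/(-4944) + 16768) = ((0 - 40)*(-28) + 25166)/(8832/(-4944) + 16768) = (-40*(-28) + 25166)/(8832*(-1/4944) + 16768) = (1120 + 25166)/(-184/103 + 16768) = 26286/(1726920/103) = 26286*(103/1726920) = 34711/22140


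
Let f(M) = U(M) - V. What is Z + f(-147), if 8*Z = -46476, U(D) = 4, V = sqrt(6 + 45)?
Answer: -11611/2 - sqrt(51) ≈ -5812.6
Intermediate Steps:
V = sqrt(51) ≈ 7.1414
Z = -11619/2 (Z = (1/8)*(-46476) = -11619/2 ≈ -5809.5)
f(M) = 4 - sqrt(51)
Z + f(-147) = -11619/2 + (4 - sqrt(51)) = -11611/2 - sqrt(51)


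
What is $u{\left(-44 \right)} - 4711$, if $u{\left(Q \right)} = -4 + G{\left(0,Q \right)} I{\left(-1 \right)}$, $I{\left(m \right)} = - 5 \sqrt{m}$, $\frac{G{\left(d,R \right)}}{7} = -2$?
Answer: $-4715 + 70 i \approx -4715.0 + 70.0 i$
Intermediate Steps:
$G{\left(d,R \right)} = -14$ ($G{\left(d,R \right)} = 7 \left(-2\right) = -14$)
$u{\left(Q \right)} = -4 + 70 i$ ($u{\left(Q \right)} = -4 - 14 \left(- 5 \sqrt{-1}\right) = -4 - 14 \left(- 5 i\right) = -4 + 70 i$)
$u{\left(-44 \right)} - 4711 = \left(-4 + 70 i\right) - 4711 = -4715 + 70 i$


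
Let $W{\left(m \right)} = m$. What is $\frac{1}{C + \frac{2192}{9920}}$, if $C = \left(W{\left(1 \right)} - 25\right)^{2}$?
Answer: $\frac{620}{357257} \approx 0.0017354$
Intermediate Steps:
$C = 576$ ($C = \left(1 - 25\right)^{2} = \left(-24\right)^{2} = 576$)
$\frac{1}{C + \frac{2192}{9920}} = \frac{1}{576 + \frac{2192}{9920}} = \frac{1}{576 + 2192 \cdot \frac{1}{9920}} = \frac{1}{576 + \frac{137}{620}} = \frac{1}{\frac{357257}{620}} = \frac{620}{357257}$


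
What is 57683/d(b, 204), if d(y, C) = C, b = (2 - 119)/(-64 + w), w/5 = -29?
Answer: 57683/204 ≈ 282.76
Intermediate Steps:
w = -145 (w = 5*(-29) = -145)
b = 117/209 (b = (2 - 119)/(-64 - 145) = -117/(-209) = -117*(-1/209) = 117/209 ≈ 0.55981)
57683/d(b, 204) = 57683/204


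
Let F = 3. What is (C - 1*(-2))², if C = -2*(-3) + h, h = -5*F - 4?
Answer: 121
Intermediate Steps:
h = -19 (h = -5*3 - 4 = -15 - 4 = -19)
C = -13 (C = -2*(-3) - 19 = 6 - 19 = -13)
(C - 1*(-2))² = (-13 - 1*(-2))² = (-13 + 2)² = (-11)² = 121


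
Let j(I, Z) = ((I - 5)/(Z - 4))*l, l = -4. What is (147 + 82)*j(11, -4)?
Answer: 687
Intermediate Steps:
j(I, Z) = -4*(-5 + I)/(-4 + Z) (j(I, Z) = ((I - 5)/(Z - 4))*(-4) = ((-5 + I)/(-4 + Z))*(-4) = -4*(-5 + I)/(-4 + Z))
(147 + 82)*j(11, -4) = (147 + 82)*(4*(5 - 1*11)/(-4 - 4)) = 229*(4*(5 - 11)/(-8)) = 229*(4*(-1/8)*(-6)) = 229*3 = 687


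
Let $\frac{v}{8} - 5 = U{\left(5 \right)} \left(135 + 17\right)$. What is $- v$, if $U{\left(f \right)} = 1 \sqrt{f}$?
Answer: $-40 - 1216 \sqrt{5} \approx -2759.1$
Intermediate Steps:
$U{\left(f \right)} = \sqrt{f}$
$v = 40 + 1216 \sqrt{5}$ ($v = 40 + 8 \sqrt{5} \left(135 + 17\right) = 40 + 8 \sqrt{5} \cdot 152 = 40 + 8 \cdot 152 \sqrt{5} = 40 + 1216 \sqrt{5} \approx 2759.1$)
$- v = - (40 + 1216 \sqrt{5}) = -40 - 1216 \sqrt{5}$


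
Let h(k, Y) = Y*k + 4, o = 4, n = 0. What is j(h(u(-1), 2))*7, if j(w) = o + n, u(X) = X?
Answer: 28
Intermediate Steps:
h(k, Y) = 4 + Y*k
j(w) = 4 (j(w) = 4 + 0 = 4)
j(h(u(-1), 2))*7 = 4*7 = 28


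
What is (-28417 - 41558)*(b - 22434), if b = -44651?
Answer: 4694272875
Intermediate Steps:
(-28417 - 41558)*(b - 22434) = (-28417 - 41558)*(-44651 - 22434) = -69975*(-67085) = 4694272875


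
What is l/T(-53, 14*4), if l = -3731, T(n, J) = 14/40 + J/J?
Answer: -74620/27 ≈ -2763.7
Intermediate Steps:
T(n, J) = 27/20 (T(n, J) = 14*(1/40) + 1 = 7/20 + 1 = 27/20)
l/T(-53, 14*4) = -3731/27/20 = -3731*20/27 = -74620/27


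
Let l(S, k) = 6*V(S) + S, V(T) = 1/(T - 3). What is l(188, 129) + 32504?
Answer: 6048026/185 ≈ 32692.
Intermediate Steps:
V(T) = 1/(-3 + T)
l(S, k) = S + 6/(-3 + S) (l(S, k) = 6/(-3 + S) + S = S + 6/(-3 + S))
l(188, 129) + 32504 = (6 + 188*(-3 + 188))/(-3 + 188) + 32504 = (6 + 188*185)/185 + 32504 = (6 + 34780)/185 + 32504 = (1/185)*34786 + 32504 = 34786/185 + 32504 = 6048026/185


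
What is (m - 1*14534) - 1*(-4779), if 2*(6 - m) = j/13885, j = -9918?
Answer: -135359906/13885 ≈ -9748.6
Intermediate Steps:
m = 88269/13885 (m = 6 - (-4959)/13885 = 6 - 1/2*(-9918/13885) = 6 + 4959/13885 = 88269/13885 ≈ 6.3571)
(m - 1*14534) - 1*(-4779) = (88269/13885 - 1*14534) - 1*(-4779) = (88269/13885 - 14534) + 4779 = -201716321/13885 + 4779 = -135359906/13885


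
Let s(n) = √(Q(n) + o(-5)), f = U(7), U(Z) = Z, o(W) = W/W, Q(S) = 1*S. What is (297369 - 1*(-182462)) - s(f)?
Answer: 479831 - 2*√2 ≈ 4.7983e+5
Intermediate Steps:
Q(S) = S
o(W) = 1
f = 7
s(n) = √(1 + n) (s(n) = √(n + 1) = √(1 + n))
(297369 - 1*(-182462)) - s(f) = (297369 - 1*(-182462)) - √(1 + 7) = (297369 + 182462) - √8 = 479831 - 2*√2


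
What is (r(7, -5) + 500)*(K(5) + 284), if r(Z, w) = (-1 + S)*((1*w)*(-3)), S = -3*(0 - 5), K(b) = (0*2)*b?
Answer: 201640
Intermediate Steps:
K(b) = 0 (K(b) = 0*b = 0)
S = 15 (S = -3*(-5) = 15)
r(Z, w) = -42*w (r(Z, w) = (-1 + 15)*((1*w)*(-3)) = 14*(w*(-3)) = 14*(-3*w) = -42*w)
(r(7, -5) + 500)*(K(5) + 284) = (-42*(-5) + 500)*(0 + 284) = (210 + 500)*284 = 710*284 = 201640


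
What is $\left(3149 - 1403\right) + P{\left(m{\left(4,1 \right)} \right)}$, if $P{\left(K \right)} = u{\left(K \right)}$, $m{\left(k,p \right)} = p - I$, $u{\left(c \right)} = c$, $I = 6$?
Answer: $1741$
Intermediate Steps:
$m{\left(k,p \right)} = -6 + p$ ($m{\left(k,p \right)} = p - 6 = -6 + p$)
$P{\left(K \right)} = K$
$\left(3149 - 1403\right) + P{\left(m{\left(4,1 \right)} \right)} = \left(3149 - 1403\right) + \left(-6 + 1\right) = 1746 - 5 = 1741$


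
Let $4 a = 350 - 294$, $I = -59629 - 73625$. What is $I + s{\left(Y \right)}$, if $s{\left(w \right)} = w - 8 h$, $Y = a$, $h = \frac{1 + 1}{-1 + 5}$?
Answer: $-133244$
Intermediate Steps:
$I = -133254$ ($I = -59629 - 73625 = -133254$)
$h = \frac{1}{2}$ ($h = \frac{2}{4} = 2 \cdot \frac{1}{4} = \frac{1}{2} \approx 0.5$)
$a = 14$ ($a = \frac{350 - 294}{4} = \frac{1}{4} \cdot 56 = 14$)
$Y = 14$
$s{\left(w \right)} = -4 + w$ ($s{\left(w \right)} = w - 4 = -4 + w$)
$I + s{\left(Y \right)} = -133254 + \left(-4 + 14\right) = -133254 + 10 = -133244$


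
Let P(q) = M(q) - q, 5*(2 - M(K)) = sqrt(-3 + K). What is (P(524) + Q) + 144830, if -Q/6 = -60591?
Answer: 507854 - sqrt(521)/5 ≈ 5.0785e+5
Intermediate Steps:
Q = 363546 (Q = -6*(-60591) = 363546)
M(K) = 2 - sqrt(-3 + K)/5
P(q) = 2 - q - sqrt(-3 + q)/5 (P(q) = (2 - sqrt(-3 + q)/5) - q = 2 - q - sqrt(-3 + q)/5)
(P(524) + Q) + 144830 = ((2 - 1*524 - sqrt(-3 + 524)/5) + 363546) + 144830 = ((2 - 524 - sqrt(521)/5) + 363546) + 144830 = ((-522 - sqrt(521)/5) + 363546) + 144830 = (363024 - sqrt(521)/5) + 144830 = 507854 - sqrt(521)/5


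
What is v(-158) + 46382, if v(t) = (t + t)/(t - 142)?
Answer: 3478729/75 ≈ 46383.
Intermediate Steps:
v(t) = 2*t/(-142 + t) (v(t) = (2*t)/(-142 + t) = 2*t/(-142 + t))
v(-158) + 46382 = 2*(-158)/(-142 - 158) + 46382 = 2*(-158)/(-300) + 46382 = 2*(-158)*(-1/300) + 46382 = 79/75 + 46382 = 3478729/75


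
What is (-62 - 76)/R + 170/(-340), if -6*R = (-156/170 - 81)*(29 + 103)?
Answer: -29441/51062 ≈ -0.57657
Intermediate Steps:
R = 153186/85 (R = -(-156/170 - 81)*(29 + 103)/6 = -(-156*1/170 - 81)*132/6 = -(-78/85 - 81)*132/6 = -(-2321)*132/170 = -⅙*(-919116/85) = 153186/85 ≈ 1802.2)
(-62 - 76)/R + 170/(-340) = (-62 - 76)/(153186/85) + 170/(-340) = -138*85/153186 + 170*(-1/340) = -1955/25531 - ½ = -29441/51062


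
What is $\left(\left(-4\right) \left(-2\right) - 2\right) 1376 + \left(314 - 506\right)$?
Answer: $8064$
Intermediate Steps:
$\left(\left(-4\right) \left(-2\right) - 2\right) 1376 + \left(314 - 506\right) = \left(8 - 2\right) 1376 + \left(314 - 506\right) = 6 \cdot 1376 - 192 = 8256 - 192 = 8064$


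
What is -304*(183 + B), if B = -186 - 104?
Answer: 32528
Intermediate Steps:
B = -290
-304*(183 + B) = -304*(183 - 290) = -304*(-107) = 32528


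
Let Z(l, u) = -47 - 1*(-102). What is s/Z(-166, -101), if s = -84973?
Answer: -84973/55 ≈ -1545.0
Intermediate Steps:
Z(l, u) = 55 (Z(l, u) = -47 + 102 = 55)
s/Z(-166, -101) = -84973/55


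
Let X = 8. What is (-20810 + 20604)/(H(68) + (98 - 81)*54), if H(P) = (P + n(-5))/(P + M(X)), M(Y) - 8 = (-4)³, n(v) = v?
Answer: -824/3693 ≈ -0.22312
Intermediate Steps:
M(Y) = -56 (M(Y) = 8 + (-4)³ = 8 - 64 = -56)
H(P) = (-5 + P)/(-56 + P) (H(P) = (P - 5)/(P - 56) = (-5 + P)/(-56 + P))
(-20810 + 20604)/(H(68) + (98 - 81)*54) = (-20810 + 20604)/((-5 + 68)/(-56 + 68) + (98 - 81)*54) = -206/(63/12 + 17*54) = -206/((1/12)*63 + 918) = -206/(21/4 + 918) = -206/3693/4 = -206*4/3693 = -824/3693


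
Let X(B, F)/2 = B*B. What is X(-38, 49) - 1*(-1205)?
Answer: 4093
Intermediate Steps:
X(B, F) = 2*B² (X(B, F) = 2*(B*B) = 2*B²)
X(-38, 49) - 1*(-1205) = 2*(-38)² - 1*(-1205) = 2*1444 + 1205 = 2888 + 1205 = 4093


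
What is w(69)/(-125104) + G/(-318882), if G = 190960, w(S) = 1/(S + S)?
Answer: -549466829467/917548515744 ≈ -0.59884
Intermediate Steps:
w(S) = 1/(2*S)
w(69)/(-125104) + G/(-318882) = ((½)/69)/(-125104) + 190960/(-318882) = ((½)*(1/69))*(-1/125104) + 190960*(-1/318882) = (1/138)*(-1/125104) - 95480/159441 = -1/17264352 - 95480/159441 = -549466829467/917548515744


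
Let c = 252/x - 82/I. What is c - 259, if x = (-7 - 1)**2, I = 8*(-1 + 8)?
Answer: -28731/112 ≈ -256.53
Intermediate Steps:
I = 56 (I = 8*7 = 56)
x = 64 (x = (-8)**2 = 64)
c = 277/112 (c = 252/64 - 82/56 = 252*(1/64) - 82*1/56 = 63/16 - 41/28 = 277/112 ≈ 2.4732)
c - 259 = 277/112 - 259 = -28731/112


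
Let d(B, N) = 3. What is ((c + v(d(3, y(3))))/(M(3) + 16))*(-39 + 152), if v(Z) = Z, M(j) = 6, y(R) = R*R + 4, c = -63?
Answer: -3390/11 ≈ -308.18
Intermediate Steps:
y(R) = 4 + R² (y(R) = R² + 4 = 4 + R²)
((c + v(d(3, y(3))))/(M(3) + 16))*(-39 + 152) = ((-63 + 3)/(6 + 16))*(-39 + 152) = -60/22*113 = -60*1/22*113 = -30/11*113 = -3390/11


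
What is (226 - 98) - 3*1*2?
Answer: 122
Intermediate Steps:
(226 - 98) - 3*1*2 = 128 - 3*2 = 128 - 6 = 122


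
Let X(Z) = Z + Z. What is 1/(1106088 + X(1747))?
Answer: 1/1109582 ≈ 9.0124e-7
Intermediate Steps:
X(Z) = 2*Z
1/(1106088 + X(1747)) = 1/(1106088 + 2*1747) = 1/(1106088 + 3494) = 1/1109582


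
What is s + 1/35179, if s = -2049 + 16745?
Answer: 516990585/35179 ≈ 14696.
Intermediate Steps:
s = 14696
s + 1/35179 = 14696 + 1/35179 = 516990585/35179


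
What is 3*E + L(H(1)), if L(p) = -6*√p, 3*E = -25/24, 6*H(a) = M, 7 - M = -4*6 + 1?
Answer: -25/24 - 6*√5 ≈ -14.458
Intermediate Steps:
M = 30 (M = 7 - (-4*6 + 1) = 7 - (-24 + 1) = 7 - 1*(-23) = 7 + 23 = 30)
H(a) = 5 (H(a) = (⅙)*30 = 5)
E = -25/72 (E = (-25/24)/3 = (-25*1/24)/3 = (⅓)*(-25/24) = -25/72 ≈ -0.34722)
3*E + L(H(1)) = 3*(-25/72) - 6*√5 = -25/24 - 6*√5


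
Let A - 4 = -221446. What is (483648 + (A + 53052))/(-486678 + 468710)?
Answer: -157629/8984 ≈ -17.546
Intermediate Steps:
A = -221442 (A = 4 - 221446 = -221442)
(483648 + (A + 53052))/(-486678 + 468710) = (483648 + (-221442 + 53052))/(-486678 + 468710) = (483648 - 168390)/(-17968) = 315258*(-1/17968) = -157629/8984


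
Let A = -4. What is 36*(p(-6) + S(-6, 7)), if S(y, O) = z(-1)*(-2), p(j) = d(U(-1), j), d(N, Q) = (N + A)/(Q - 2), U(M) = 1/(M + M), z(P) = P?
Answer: 369/4 ≈ 92.250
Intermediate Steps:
U(M) = 1/(2*M)
d(N, Q) = (-4 + N)/(-2 + Q) (d(N, Q) = (N - 4)/(Q - 2) = (-4 + N)/(-2 + Q))
p(j) = -9/(2*(-2 + j)) (p(j) = (-4 + (1/2)/(-1))/(-2 + j) = (-4 + (1/2)*(-1))/(-2 + j) = (-4 - 1/2)/(-2 + j) = -9/2/(-2 + j) = -9/(2*(-2 + j)))
S(y, O) = 2 (S(y, O) = -1*(-2) = 2)
36*(p(-6) + S(-6, 7)) = 36*(-9/(-4 + 2*(-6)) + 2) = 36*(-9/(-4 - 12) + 2) = 36*(-9/(-16) + 2) = 36*(-9*(-1/16) + 2) = 36*(9/16 + 2) = 36*(41/16) = 369/4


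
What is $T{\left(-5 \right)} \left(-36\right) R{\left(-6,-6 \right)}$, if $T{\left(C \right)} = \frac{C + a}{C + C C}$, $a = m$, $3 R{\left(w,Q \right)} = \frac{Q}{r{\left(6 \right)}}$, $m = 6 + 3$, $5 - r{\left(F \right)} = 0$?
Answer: $\frac{72}{25} \approx 2.88$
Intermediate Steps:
$r{\left(F \right)} = 5$ ($r{\left(F \right)} = 5 - 0 = 5 + 0 = 5$)
$m = 9$
$R{\left(w,Q \right)} = \frac{Q}{15}$ ($R{\left(w,Q \right)} = \frac{Q \frac{1}{5}}{3} = \frac{\frac{1}{5} Q}{3} = \frac{Q}{15}$)
$a = 9$
$T{\left(C \right)} = \frac{9 + C}{C + C^{2}}$ ($T{\left(C \right)} = \frac{C + 9}{C + C C} = \frac{9 + C}{C + C^{2}}$)
$T{\left(-5 \right)} \left(-36\right) R{\left(-6,-6 \right)} = \frac{9 - 5}{\left(-5\right) \left(1 - 5\right)} \left(-36\right) \frac{1}{15} \left(-6\right) = \left(- \frac{1}{5}\right) \frac{1}{-4} \cdot 4 \left(-36\right) \left(- \frac{2}{5}\right) = \left(- \frac{1}{5}\right) \left(- \frac{1}{4}\right) 4 \left(-36\right) \left(- \frac{2}{5}\right) = \frac{1}{5} \left(-36\right) \left(- \frac{2}{5}\right) = \left(- \frac{36}{5}\right) \left(- \frac{2}{5}\right) = \frac{72}{25}$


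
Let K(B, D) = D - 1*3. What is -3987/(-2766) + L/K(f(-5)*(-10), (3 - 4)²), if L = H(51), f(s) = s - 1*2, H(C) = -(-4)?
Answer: -515/922 ≈ -0.55857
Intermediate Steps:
H(C) = 4 (H(C) = -1*(-4) = 4)
f(s) = -2 + s (f(s) = s - 2 = -2 + s)
K(B, D) = -3 + D (K(B, D) = D - 3 = -3 + D)
L = 4
-3987/(-2766) + L/K(f(-5)*(-10), (3 - 4)²) = -3987/(-2766) + 4/(-3 + (3 - 4)²) = -3987*(-1/2766) + 4/(-3 + (-1)²) = 1329/922 + 4/(-3 + 1) = 1329/922 + 4/(-2) = 1329/922 + 4*(-½) = 1329/922 - 2 = -515/922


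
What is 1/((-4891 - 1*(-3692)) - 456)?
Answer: -1/1655 ≈ -0.00060423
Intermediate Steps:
1/((-4891 - 1*(-3692)) - 456) = 1/((-4891 + 3692) - 456) = 1/(-1199 - 456) = 1/(-1655) = -1/1655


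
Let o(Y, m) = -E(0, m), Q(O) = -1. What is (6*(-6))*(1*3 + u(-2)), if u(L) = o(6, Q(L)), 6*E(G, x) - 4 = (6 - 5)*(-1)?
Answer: -90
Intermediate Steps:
E(G, x) = ½ (E(G, x) = ⅔ + ((6 - 5)*(-1))/6 = ⅔ + (1*(-1))/6 = ⅔ + (⅙)*(-1) = ⅔ - ⅙ = ½)
o(Y, m) = -½ (o(Y, m) = -1*½ = -½)
u(L) = -½
(6*(-6))*(1*3 + u(-2)) = (6*(-6))*(1*3 - ½) = -36*(3 - ½) = -36*5/2 = -90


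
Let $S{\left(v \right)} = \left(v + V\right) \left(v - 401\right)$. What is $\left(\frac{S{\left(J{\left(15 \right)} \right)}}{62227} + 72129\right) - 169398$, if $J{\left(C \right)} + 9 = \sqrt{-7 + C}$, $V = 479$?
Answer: $- \frac{6052950755}{62227} + \frac{120 \sqrt{2}}{62227} \approx -97272.0$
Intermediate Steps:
$J{\left(C \right)} = -9 + \sqrt{-7 + C}$
$S{\left(v \right)} = \left(-401 + v\right) \left(479 + v\right)$ ($S{\left(v \right)} = \left(v + 479\right) \left(v - 401\right) = \left(479 + v\right) \left(-401 + v\right) = \left(-401 + v\right) \left(479 + v\right)$)
$\left(\frac{S{\left(J{\left(15 \right)} \right)}}{62227} + 72129\right) - 169398 = \left(\frac{-192079 + \left(-9 + \sqrt{-7 + 15}\right)^{2} + 78 \left(-9 + \sqrt{-7 + 15}\right)}{62227} + 72129\right) - 169398 = \left(\left(-192079 + \left(-9 + \sqrt{8}\right)^{2} + 78 \left(-9 + \sqrt{8}\right)\right) \frac{1}{62227} + 72129\right) - 169398 = \left(\left(-192079 + \left(-9 + 2 \sqrt{2}\right)^{2} + 78 \left(-9 + 2 \sqrt{2}\right)\right) \frac{1}{62227} + 72129\right) - 169398 = \left(\left(-192079 + \left(-9 + 2 \sqrt{2}\right)^{2} - \left(702 - 156 \sqrt{2}\right)\right) \frac{1}{62227} + 72129\right) - 169398 = \left(\left(-192781 + \left(-9 + 2 \sqrt{2}\right)^{2} + 156 \sqrt{2}\right) \frac{1}{62227} + 72129\right) - 169398 = \left(\left(- \frac{192781}{62227} + \frac{\left(-9 + 2 \sqrt{2}\right)^{2}}{62227} + \frac{156 \sqrt{2}}{62227}\right) + 72129\right) - 169398 = \left(\frac{4488178502}{62227} + \frac{\left(-9 + 2 \sqrt{2}\right)^{2}}{62227} + \frac{156 \sqrt{2}}{62227}\right) - 169398 = - \frac{6052950844}{62227} + \frac{\left(-9 + 2 \sqrt{2}\right)^{2}}{62227} + \frac{156 \sqrt{2}}{62227}$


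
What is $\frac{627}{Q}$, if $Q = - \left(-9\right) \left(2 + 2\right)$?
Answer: $\frac{209}{12} \approx 17.417$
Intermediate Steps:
$Q = 36$ ($Q = - \left(-9\right) 4 = \left(-1\right) \left(-36\right) = 36$)
$\frac{627}{Q} = \frac{627}{36} = 627 \cdot \frac{1}{36} = \frac{209}{12}$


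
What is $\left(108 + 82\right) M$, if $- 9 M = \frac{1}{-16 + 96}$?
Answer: $- \frac{19}{72} \approx -0.26389$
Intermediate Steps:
$M = - \frac{1}{720}$ ($M = - \frac{1}{9 \left(-16 + 96\right)} = - \frac{1}{9 \cdot 80} = \left(- \frac{1}{9}\right) \frac{1}{80} = - \frac{1}{720} \approx -0.0013889$)
$\left(108 + 82\right) M = \left(108 + 82\right) \left(- \frac{1}{720}\right) = 190 \left(- \frac{1}{720}\right) = - \frac{19}{72}$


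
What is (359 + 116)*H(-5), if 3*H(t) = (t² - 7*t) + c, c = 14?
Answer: 35150/3 ≈ 11717.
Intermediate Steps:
H(t) = 14/3 - 7*t/3 + t²/3 (H(t) = ((t² - 7*t) + 14)/3 = (14 + t² - 7*t)/3 = 14/3 - 7*t/3 + t²/3)
(359 + 116)*H(-5) = (359 + 116)*(14/3 - 7/3*(-5) + (⅓)*(-5)²) = 475*(14/3 + 35/3 + (⅓)*25) = 475*(14/3 + 35/3 + 25/3) = 475*(74/3) = 35150/3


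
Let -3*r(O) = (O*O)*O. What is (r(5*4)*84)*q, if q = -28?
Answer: 6272000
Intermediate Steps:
r(O) = -O**3/3 (r(O) = -O*O*O/3 = -O**2*O/3 = -O**3/3)
(r(5*4)*84)*q = (-(5*4)**3/3*84)*(-28) = (-1/3*20**3*84)*(-28) = (-1/3*8000*84)*(-28) = -8000/3*84*(-28) = -224000*(-28) = 6272000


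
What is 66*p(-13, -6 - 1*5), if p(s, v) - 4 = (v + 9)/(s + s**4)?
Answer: 628045/2379 ≈ 264.00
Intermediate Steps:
p(s, v) = 4 + (9 + v)/(s + s**4) (p(s, v) = 4 + (v + 9)/(s + s**4) = 4 + (9 + v)/(s + s**4))
66*p(-13, -6 - 1*5) = 66*((9 + (-6 - 1*5) + 4*(-13) + 4*(-13)**4)/(-13 + (-13)**4)) = 66*((9 + (-6 - 5) - 52 + 4*28561)/(-13 + 28561)) = 66*((9 - 11 - 52 + 114244)/28548) = 66*((1/28548)*114190) = 66*(57095/14274) = 628045/2379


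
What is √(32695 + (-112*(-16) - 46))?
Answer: √34441 ≈ 185.58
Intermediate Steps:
√(32695 + (-112*(-16) - 46)) = √(32695 + (1792 - 46)) = √(32695 + 1746) = √34441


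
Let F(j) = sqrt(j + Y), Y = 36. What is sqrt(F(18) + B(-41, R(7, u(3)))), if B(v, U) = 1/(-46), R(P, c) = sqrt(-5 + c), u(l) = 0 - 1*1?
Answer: sqrt(-46 + 6348*sqrt(6))/46 ≈ 2.7068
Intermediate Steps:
u(l) = -1 (u(l) = 0 - 1 = -1)
B(v, U) = -1/46
F(j) = sqrt(36 + j) (F(j) = sqrt(j + 36) = sqrt(36 + j))
sqrt(F(18) + B(-41, R(7, u(3)))) = sqrt(sqrt(36 + 18) - 1/46) = sqrt(sqrt(54) - 1/46) = sqrt(3*sqrt(6) - 1/46) = sqrt(-1/46 + 3*sqrt(6))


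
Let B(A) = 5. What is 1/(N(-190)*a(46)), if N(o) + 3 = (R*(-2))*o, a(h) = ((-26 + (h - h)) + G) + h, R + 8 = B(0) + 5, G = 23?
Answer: 1/32551 ≈ 3.0721e-5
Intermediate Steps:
R = 2 (R = -8 + (5 + 5) = -8 + 10 = 2)
a(h) = -3 + h (a(h) = ((-26 + (h - h)) + 23) + h = ((-26 + 0) + 23) + h = (-26 + 23) + h = -3 + h)
N(o) = -3 - 4*o (N(o) = -3 + (2*(-2))*o = -3 - 4*o)
1/(N(-190)*a(46)) = 1/((-3 - 4*(-190))*(-3 + 46)) = 1/((-3 + 760)*43) = (1/43)/757 = (1/757)*(1/43) = 1/32551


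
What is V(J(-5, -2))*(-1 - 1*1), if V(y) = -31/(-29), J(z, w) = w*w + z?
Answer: -62/29 ≈ -2.1379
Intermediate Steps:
J(z, w) = z + w**2 (J(z, w) = w**2 + z = z + w**2)
V(y) = 31/29 (V(y) = -31*(-1/29) = 31/29)
V(J(-5, -2))*(-1 - 1*1) = 31*(-1 - 1*1)/29 = 31*(-1 - 1)/29 = (31/29)*(-2) = -62/29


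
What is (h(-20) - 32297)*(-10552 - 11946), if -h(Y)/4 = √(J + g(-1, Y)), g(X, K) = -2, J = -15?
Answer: 726617906 + 89992*I*√17 ≈ 7.2662e+8 + 3.7105e+5*I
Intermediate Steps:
h(Y) = -4*I*√17 (h(Y) = -4*√(-15 - 2) = -4*I*√17)
(h(-20) - 32297)*(-10552 - 11946) = (-4*I*√17 - 32297)*(-10552 - 11946) = (-32297 - 4*I*√17)*(-22498) = 726617906 + 89992*I*√17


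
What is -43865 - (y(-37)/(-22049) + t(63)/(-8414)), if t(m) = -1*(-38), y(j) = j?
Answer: -4068923409423/92760143 ≈ -43865.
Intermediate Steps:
t(m) = 38
-43865 - (y(-37)/(-22049) + t(63)/(-8414)) = -43865 - (-37/(-22049) + 38/(-8414)) = -43865 - (-37*(-1/22049) + 38*(-1/8414)) = -43865 - (37/22049 - 19/4207) = -43865 - 1*(-263272/92760143) = -43865 + 263272/92760143 = -4068923409423/92760143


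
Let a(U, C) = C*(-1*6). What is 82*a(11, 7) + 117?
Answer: -3327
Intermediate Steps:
a(U, C) = -6*C (a(U, C) = C*(-6) = -6*C)
82*a(11, 7) + 117 = 82*(-6*7) + 117 = 82*(-42) + 117 = -3444 + 117 = -3327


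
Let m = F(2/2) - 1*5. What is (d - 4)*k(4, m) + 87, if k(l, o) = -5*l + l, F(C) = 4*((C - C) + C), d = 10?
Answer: -9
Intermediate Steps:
F(C) = 4*C (F(C) = 4*(0 + C) = 4*C)
m = -1 (m = 4*(2/2) - 1*5 = 4*(2*(½)) - 5 = 4*1 - 5 = 4 - 5 = -1)
k(l, o) = -4*l
(d - 4)*k(4, m) + 87 = (10 - 4)*(-4*4) + 87 = 6*(-16) + 87 = -96 + 87 = -9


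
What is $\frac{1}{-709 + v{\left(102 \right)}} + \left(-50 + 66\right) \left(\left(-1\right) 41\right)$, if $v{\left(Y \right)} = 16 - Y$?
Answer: $- \frac{521521}{795} \approx -656.0$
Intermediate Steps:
$\frac{1}{-709 + v{\left(102 \right)}} + \left(-50 + 66\right) \left(\left(-1\right) 41\right) = \frac{1}{-709 + \left(16 - 102\right)} + \left(-50 + 66\right) \left(\left(-1\right) 41\right) = \frac{1}{-709 + \left(16 - 102\right)} + 16 \left(-41\right) = \frac{1}{-709 - 86} - 656 = \frac{1}{-795} - 656 = - \frac{1}{795} - 656 = - \frac{521521}{795}$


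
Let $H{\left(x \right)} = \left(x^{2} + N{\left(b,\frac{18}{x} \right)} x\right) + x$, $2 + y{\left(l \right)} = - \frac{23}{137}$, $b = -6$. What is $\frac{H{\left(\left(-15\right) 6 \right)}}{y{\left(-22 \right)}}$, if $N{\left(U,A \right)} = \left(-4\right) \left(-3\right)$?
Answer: $- \frac{9590}{3} \approx -3196.7$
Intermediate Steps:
$N{\left(U,A \right)} = 12$
$y{\left(l \right)} = - \frac{297}{137}$ ($y{\left(l \right)} = -2 - \frac{23}{137} = - \frac{297}{137}$)
$H{\left(x \right)} = x^{2} + 13 x$ ($H{\left(x \right)} = \left(x^{2} + 12 x\right) + x = x^{2} + 13 x$)
$\frac{H{\left(\left(-15\right) 6 \right)}}{y{\left(-22 \right)}} = \frac{\left(-15\right) 6 \left(13 - 90\right)}{- \frac{297}{137}} = - 90 \left(13 - 90\right) \left(- \frac{137}{297}\right) = \left(-90\right) \left(-77\right) \left(- \frac{137}{297}\right) = 6930 \left(- \frac{137}{297}\right) = - \frac{9590}{3}$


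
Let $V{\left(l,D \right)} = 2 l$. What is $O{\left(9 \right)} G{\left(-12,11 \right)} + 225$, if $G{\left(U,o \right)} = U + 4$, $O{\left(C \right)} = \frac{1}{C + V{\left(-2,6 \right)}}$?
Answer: $\frac{1117}{5} \approx 223.4$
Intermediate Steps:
$O{\left(C \right)} = \frac{1}{-4 + C}$ ($O{\left(C \right)} = \frac{1}{C + 2 \left(-2\right)} = \frac{1}{C - 4} = \frac{1}{-4 + C}$)
$G{\left(U,o \right)} = 4 + U$
$O{\left(9 \right)} G{\left(-12,11 \right)} + 225 = \frac{4 - 12}{-4 + 9} + 225 = \frac{1}{5} \left(-8\right) + 225 = - \frac{8}{5} + 225 = \frac{1117}{5}$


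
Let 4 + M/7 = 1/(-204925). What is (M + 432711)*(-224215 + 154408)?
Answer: -884230946278968/29275 ≈ -3.0204e+10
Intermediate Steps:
M = -819701/29275 (M = -28 + 7/(-204925) = -28 + 7*(-1/204925) = -28 - 1/29275 = -819701/29275 ≈ -28.000)
(M + 432711)*(-224215 + 154408) = (-819701/29275 + 432711)*(-224215 + 154408) = (12666794824/29275)*(-69807) = -884230946278968/29275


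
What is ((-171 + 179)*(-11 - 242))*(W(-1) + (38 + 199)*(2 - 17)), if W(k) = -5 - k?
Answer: 7203416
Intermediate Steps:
((-171 + 179)*(-11 - 242))*(W(-1) + (38 + 199)*(2 - 17)) = ((-171 + 179)*(-11 - 242))*((-5 - 1*(-1)) + (38 + 199)*(2 - 17)) = (8*(-253))*((-5 + 1) + 237*(-15)) = -2024*(-4 - 3555) = -2024*(-3559) = 7203416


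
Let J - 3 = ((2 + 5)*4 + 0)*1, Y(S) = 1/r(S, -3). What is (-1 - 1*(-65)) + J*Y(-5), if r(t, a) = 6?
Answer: 415/6 ≈ 69.167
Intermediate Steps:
Y(S) = ⅙ (Y(S) = 1/6 = 1*(⅙) = ⅙)
J = 31 (J = 3 + ((2 + 5)*4 + 0)*1 = 3 + (7*4 + 0)*1 = 3 + (28 + 0)*1 = 3 + 28*1 = 3 + 28 = 31)
(-1 - 1*(-65)) + J*Y(-5) = (-1 - 1*(-65)) + 31*(⅙) = (-1 + 65) + 31/6 = 64 + 31/6 = 415/6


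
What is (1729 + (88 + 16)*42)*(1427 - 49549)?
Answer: -293399834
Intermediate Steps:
(1729 + (88 + 16)*42)*(1427 - 49549) = (1729 + 104*42)*(-48122) = (1729 + 4368)*(-48122) = 6097*(-48122) = -293399834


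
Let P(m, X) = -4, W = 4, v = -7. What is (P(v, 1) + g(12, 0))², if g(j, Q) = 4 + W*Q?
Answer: 0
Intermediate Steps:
g(j, Q) = 4 + 4*Q
(P(v, 1) + g(12, 0))² = (-4 + (4 + 4*0))² = (-4 + (4 + 0))² = (-4 + 4)² = 0² = 0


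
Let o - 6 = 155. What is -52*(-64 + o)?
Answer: -5044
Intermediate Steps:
o = 161 (o = 6 + 155 = 161)
-52*(-64 + o) = -52*(-64 + 161) = -52*97 = -5044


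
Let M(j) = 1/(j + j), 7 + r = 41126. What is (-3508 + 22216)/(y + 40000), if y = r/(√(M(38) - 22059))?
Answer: 104545479880000/223541774890353 + 128209042*I*√31853177/223541774890353 ≈ 0.46768 + 0.003237*I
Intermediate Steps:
r = 41119 (r = -7 + 41126 = 41119)
M(j) = 1/(2*j)
y = -82238*I*√31853177/1676483 (y = 41119/(√((½)/38 - 22059)) = 41119/(√((½)*(1/38) - 22059)) = 41119/(√(1/76 - 22059)) = 41119/(√(-1676483/76)) = 41119/((I*√31853177/38)) = 41119*(-2*I*√31853177/1676483) = -82238*I*√31853177/1676483 ≈ -276.85*I)
(-3508 + 22216)/(y + 40000) = (-3508 + 22216)/(-82238*I*√31853177/1676483 + 40000) = 18708/(40000 - 82238*I*√31853177/1676483)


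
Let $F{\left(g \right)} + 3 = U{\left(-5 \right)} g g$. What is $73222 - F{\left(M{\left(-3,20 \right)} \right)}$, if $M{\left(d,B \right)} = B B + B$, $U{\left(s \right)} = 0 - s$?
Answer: $-808775$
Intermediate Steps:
$U{\left(s \right)} = - s$
$M{\left(d,B \right)} = B + B^{2}$ ($M{\left(d,B \right)} = B^{2} + B = B + B^{2}$)
$F{\left(g \right)} = -3 + 5 g^{2}$ ($F{\left(g \right)} = -3 + \left(-1\right) \left(-5\right) g g = -3 + 5 g g = -3 + 5 g^{2}$)
$73222 - F{\left(M{\left(-3,20 \right)} \right)} = 73222 - \left(-3 + 5 \left(20 \left(1 + 20\right)\right)^{2}\right) = 73222 - \left(-3 + 5 \left(20 \cdot 21\right)^{2}\right) = 73222 - \left(-3 + 5 \cdot 420^{2}\right) = 73222 - \left(-3 + 5 \cdot 176400\right) = 73222 - \left(-3 + 882000\right) = 73222 - 881997 = -808775$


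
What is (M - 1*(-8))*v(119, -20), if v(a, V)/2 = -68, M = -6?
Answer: -272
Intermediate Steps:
v(a, V) = -136 (v(a, V) = 2*(-68) = -136)
(M - 1*(-8))*v(119, -20) = (-6 - 1*(-8))*(-136) = (-6 + 8)*(-136) = 2*(-136) = -272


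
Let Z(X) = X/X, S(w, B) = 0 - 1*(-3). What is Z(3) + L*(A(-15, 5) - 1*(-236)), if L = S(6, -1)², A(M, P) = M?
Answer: 1990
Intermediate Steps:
S(w, B) = 3 (S(w, B) = 0 + 3 = 3)
Z(X) = 1
L = 9 (L = 3² = 9)
Z(3) + L*(A(-15, 5) - 1*(-236)) = 1 + 9*(-15 - 1*(-236)) = 1 + 9*(-15 + 236) = 1 + 9*221 = 1 + 1989 = 1990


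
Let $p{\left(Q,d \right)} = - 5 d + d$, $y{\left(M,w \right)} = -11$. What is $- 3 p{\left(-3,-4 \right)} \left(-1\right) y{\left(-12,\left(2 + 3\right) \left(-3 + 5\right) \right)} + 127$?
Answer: $-401$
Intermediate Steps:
$p{\left(Q,d \right)} = - 4 d$
$- 3 p{\left(-3,-4 \right)} \left(-1\right) y{\left(-12,\left(2 + 3\right) \left(-3 + 5\right) \right)} + 127 = - 3 \left(\left(-4\right) \left(-4\right)\right) \left(-1\right) \left(-11\right) + 127 = \left(-3\right) 16 \left(-1\right) \left(-11\right) + 127 = \left(-48\right) \left(-1\right) \left(-11\right) + 127 = 48 \left(-11\right) + 127 = -528 + 127 = -401$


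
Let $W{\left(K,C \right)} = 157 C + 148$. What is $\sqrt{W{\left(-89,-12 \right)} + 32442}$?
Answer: $\sqrt{30706} \approx 175.23$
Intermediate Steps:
$W{\left(K,C \right)} = 148 + 157 C$
$\sqrt{W{\left(-89,-12 \right)} + 32442} = \sqrt{\left(148 + 157 \left(-12\right)\right) + 32442} = \sqrt{\left(148 - 1884\right) + 32442} = \sqrt{-1736 + 32442} = \sqrt{30706}$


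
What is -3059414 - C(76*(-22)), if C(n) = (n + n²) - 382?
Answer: -5852944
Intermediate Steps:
C(n) = -382 + n + n²
-3059414 - C(76*(-22)) = -3059414 - (-382 + 76*(-22) + (76*(-22))²) = -3059414 - (-382 - 1672 + (-1672)²) = -3059414 - (-382 - 1672 + 2795584) = -3059414 - 1*2793530 = -3059414 - 2793530 = -5852944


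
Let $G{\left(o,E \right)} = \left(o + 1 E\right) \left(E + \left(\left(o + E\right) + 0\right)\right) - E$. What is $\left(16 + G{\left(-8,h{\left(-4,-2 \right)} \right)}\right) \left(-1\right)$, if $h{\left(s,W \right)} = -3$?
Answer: $-173$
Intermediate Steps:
$G{\left(o,E \right)} = - E + \left(E + o\right) \left(o + 2 E\right)$ ($G{\left(o,E \right)} = \left(o + E\right) \left(E + \left(\left(E + o\right) + 0\right)\right) - E = \left(E + o\right) \left(E + \left(E + o\right)\right) - E = \left(E + o\right) \left(o + 2 E\right) - E = - E + \left(E + o\right) \left(o + 2 E\right)$)
$\left(16 + G{\left(-8,h{\left(-4,-2 \right)} \right)}\right) \left(-1\right) = \left(16 + \left(\left(-8\right)^{2} - -3 + 2 \left(-3\right)^{2} + 3 \left(-3\right) \left(-8\right)\right)\right) \left(-1\right) = \left(16 + \left(64 + 3 + 2 \cdot 9 + 72\right)\right) \left(-1\right) = \left(16 + \left(64 + 3 + 18 + 72\right)\right) \left(-1\right) = \left(16 + 157\right) \left(-1\right) = 173 \left(-1\right) = -173$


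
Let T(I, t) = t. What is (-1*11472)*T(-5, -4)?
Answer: 45888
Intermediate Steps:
(-1*11472)*T(-5, -4) = -1*11472*(-4) = -11472*(-4) = 45888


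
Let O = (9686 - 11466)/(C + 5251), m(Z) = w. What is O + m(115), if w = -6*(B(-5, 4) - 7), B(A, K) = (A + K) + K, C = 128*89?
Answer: 4468/187 ≈ 23.893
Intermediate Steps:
C = 11392
B(A, K) = A + 2*K
w = 24 (w = -6*((-5 + 2*4) - 7) = -6*((-5 + 8) - 7) = -6*(3 - 7) = -6*(-4) = 24)
m(Z) = 24
O = -20/187 (O = (9686 - 11466)/(11392 + 5251) = -1780/16643 = -1780*1/16643 = -20/187 ≈ -0.10695)
O + m(115) = -20/187 + 24 = 4468/187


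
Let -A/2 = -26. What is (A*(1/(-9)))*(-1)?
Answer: 52/9 ≈ 5.7778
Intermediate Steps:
A = 52 (A = -2*(-26) = 52)
(A*(1/(-9)))*(-1) = (52*(1/(-9)))*(-1) = (52*(1*(-⅑)))*(-1) = (52*(-⅑))*(-1) = -52/9*(-1) = 52/9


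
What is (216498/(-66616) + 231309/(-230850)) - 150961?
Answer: -21496198862993/142391700 ≈ -1.5097e+5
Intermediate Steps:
(216498/(-66616) + 231309/(-230850)) - 150961 = (216498*(-1/66616) + 231309*(-1/230850)) - 150961 = (-108249/33308 - 8567/8550) - 150961 = -605439293/142391700 - 150961 = -21496198862993/142391700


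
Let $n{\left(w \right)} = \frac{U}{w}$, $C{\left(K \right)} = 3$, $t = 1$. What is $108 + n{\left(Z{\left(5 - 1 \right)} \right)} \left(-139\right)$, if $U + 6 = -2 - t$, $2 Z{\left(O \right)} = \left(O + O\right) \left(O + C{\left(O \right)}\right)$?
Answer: $\frac{4275}{28} \approx 152.68$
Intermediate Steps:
$Z{\left(O \right)} = O \left(3 + O\right)$ ($Z{\left(O \right)} = \frac{\left(O + O\right) \left(O + 3\right)}{2} = \frac{2 O \left(3 + O\right)}{2} = O \left(3 + O\right)$)
$U = -9$ ($U = -6 - 3 = -9$)
$n{\left(w \right)} = - \frac{9}{w}$
$108 + n{\left(Z{\left(5 - 1 \right)} \right)} \left(-139\right) = 108 + - \frac{9}{\left(5 - 1\right) \left(3 + \left(5 - 1\right)\right)} \left(-139\right) = 108 + - \frac{9}{4 \left(3 + 4\right)} \left(-139\right) = 108 + - \frac{9}{4 \cdot 7} \left(-139\right) = 108 + - \frac{9}{28} \left(-139\right) = 108 + \left(-9\right) \frac{1}{28} \left(-139\right) = 108 - - \frac{1251}{28} = 108 + \frac{1251}{28} = \frac{4275}{28}$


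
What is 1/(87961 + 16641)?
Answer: 1/104602 ≈ 9.5600e-6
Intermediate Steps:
1/(87961 + 16641) = 1/104602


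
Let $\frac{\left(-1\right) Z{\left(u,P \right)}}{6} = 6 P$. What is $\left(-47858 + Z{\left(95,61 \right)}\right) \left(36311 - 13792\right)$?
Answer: $-1127166026$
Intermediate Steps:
$Z{\left(u,P \right)} = - 36 P$ ($Z{\left(u,P \right)} = - 6 \cdot 6 P = - 36 P$)
$\left(-47858 + Z{\left(95,61 \right)}\right) \left(36311 - 13792\right) = \left(-47858 - 2196\right) \left(36311 - 13792\right) = \left(-47858 - 2196\right) 22519 = \left(-50054\right) 22519 = -1127166026$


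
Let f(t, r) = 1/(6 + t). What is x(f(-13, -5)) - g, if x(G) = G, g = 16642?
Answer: -116495/7 ≈ -16642.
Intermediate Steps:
x(f(-13, -5)) - g = 1/(6 - 13) - 1*16642 = 1/(-7) - 16642 = -1/7 - 16642 = -116495/7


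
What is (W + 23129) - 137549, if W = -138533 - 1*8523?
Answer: -261476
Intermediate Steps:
W = -147056 (W = -138533 - 8523 = -147056)
(W + 23129) - 137549 = (-147056 + 23129) - 137549 = -123927 - 137549 = -261476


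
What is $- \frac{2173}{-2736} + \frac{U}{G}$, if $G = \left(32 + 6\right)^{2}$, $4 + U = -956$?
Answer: $\frac{6727}{51984} \approx 0.12941$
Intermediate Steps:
$U = -960$ ($U = -4 - 956 = -960$)
$G = 1444$ ($G = 38^{2} = 1444$)
$- \frac{2173}{-2736} + \frac{U}{G} = - \frac{2173}{-2736} - \frac{960}{1444} = \left(-2173\right) \left(- \frac{1}{2736}\right) - \frac{240}{361} = \frac{2173}{2736} - \frac{240}{361} = \frac{6727}{51984}$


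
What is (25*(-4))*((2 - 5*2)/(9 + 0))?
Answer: 800/9 ≈ 88.889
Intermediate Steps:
(25*(-4))*((2 - 5*2)/(9 + 0)) = -100*(2 - 10)/9 = -(-800)/9 = -100*(-8/9) = 800/9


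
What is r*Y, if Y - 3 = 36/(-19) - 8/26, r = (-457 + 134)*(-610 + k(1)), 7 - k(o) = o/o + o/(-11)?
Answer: 1711339/11 ≈ 1.5558e+5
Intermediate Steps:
k(o) = 6 + o/11 (k(o) = 7 - (o/o + o/(-11)) = 7 - (1 + o*(-1/11)) = 7 - (1 - o/11) = 7 + (-1 + o/11) = 6 + o/11)
r = 2145689/11 (r = (-457 + 134)*(-610 + (6 + (1/11)*1)) = -323*(-610 + (6 + 1/11)) = -323*(-610 + 67/11) = -323*(-6643/11) = 2145689/11 ≈ 1.9506e+5)
Y = 197/247 (Y = 3 + (36/(-19) - 8/26) = 3 + (36*(-1/19) - 8*1/26) = 3 + (-36/19 - 4/13) = 3 - 544/247 = 197/247 ≈ 0.79757)
r*Y = (2145689/11)*(197/247) = 1711339/11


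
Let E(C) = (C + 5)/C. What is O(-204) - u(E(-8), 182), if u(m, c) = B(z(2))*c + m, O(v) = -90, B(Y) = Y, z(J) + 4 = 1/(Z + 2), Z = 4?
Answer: 14575/24 ≈ 607.29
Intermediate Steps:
z(J) = -23/6 (z(J) = -4 + 1/(4 + 2) = -4 + 1/6 = -23/6)
E(C) = (5 + C)/C
u(m, c) = m - 23*c/6 (u(m, c) = -23*c/6 + m = m - 23*c/6)
O(-204) - u(E(-8), 182) = -90 - ((5 - 8)/(-8) - 23/6*182) = -90 - (-1/8*(-3) - 2093/3) = -90 - (3/8 - 2093/3) = -90 - 1*(-16735/24) = -90 + 16735/24 = 14575/24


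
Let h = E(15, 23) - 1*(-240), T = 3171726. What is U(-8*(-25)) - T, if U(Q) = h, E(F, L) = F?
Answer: -3171471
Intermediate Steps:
h = 255 (h = 15 - 1*(-240) = 15 + 240 = 255)
U(Q) = 255
U(-8*(-25)) - T = 255 - 1*3171726 = 255 - 3171726 = -3171471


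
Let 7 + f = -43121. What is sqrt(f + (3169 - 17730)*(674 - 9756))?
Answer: sqrt(132199874) ≈ 11498.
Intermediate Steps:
f = -43128 (f = -7 - 43121 = -43128)
sqrt(f + (3169 - 17730)*(674 - 9756)) = sqrt(-43128 + (3169 - 17730)*(674 - 9756)) = sqrt(-43128 - 14561*(-9082)) = sqrt(-43128 + 132243002) = sqrt(132199874)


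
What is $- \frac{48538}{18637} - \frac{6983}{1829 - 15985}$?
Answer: $- \frac{556961757}{263825372} \approx -2.1111$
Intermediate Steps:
$- \frac{48538}{18637} - \frac{6983}{1829 - 15985} = \left(-48538\right) \frac{1}{18637} - \frac{6983}{1829 - 15985} = - \frac{48538}{18637} - \frac{6983}{-14156} = - \frac{48538}{18637} - - \frac{6983}{14156} = - \frac{48538}{18637} + \frac{6983}{14156} = - \frac{556961757}{263825372}$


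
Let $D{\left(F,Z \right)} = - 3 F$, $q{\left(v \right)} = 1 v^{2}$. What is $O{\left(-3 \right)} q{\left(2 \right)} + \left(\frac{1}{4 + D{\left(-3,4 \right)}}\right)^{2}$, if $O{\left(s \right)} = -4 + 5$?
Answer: $\frac{677}{169} \approx 4.0059$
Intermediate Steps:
$q{\left(v \right)} = v^{2}$
$O{\left(s \right)} = 1$
$O{\left(-3 \right)} q{\left(2 \right)} + \left(\frac{1}{4 + D{\left(-3,4 \right)}}\right)^{2} = 1 \cdot 2^{2} + \left(\frac{1}{4 - -9}\right)^{2} = 1 \cdot 4 + \left(\frac{1}{4 + 9}\right)^{2} = 4 + \left(\frac{1}{13}\right)^{2} = 4 + \frac{1}{169} = \frac{677}{169}$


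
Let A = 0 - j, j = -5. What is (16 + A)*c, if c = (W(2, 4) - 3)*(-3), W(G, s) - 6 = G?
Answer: -315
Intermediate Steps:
W(G, s) = 6 + G
A = 5 (A = 0 - 1*(-5) = 0 + 5 = 5)
c = -15 (c = ((6 + 2) - 3)*(-3) = (8 - 3)*(-3) = 5*(-3) = -15)
(16 + A)*c = (16 + 5)*(-15) = 21*(-15) = -315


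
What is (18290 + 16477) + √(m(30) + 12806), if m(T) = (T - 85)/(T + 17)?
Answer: 34767 + √28285869/47 ≈ 34880.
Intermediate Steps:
m(T) = (-85 + T)/(17 + T)
(18290 + 16477) + √(m(30) + 12806) = (18290 + 16477) + √((-85 + 30)/(17 + 30) + 12806) = 34767 + √(-55/47 + 12806) = 34767 + √(601827/47) = 34767 + √28285869/47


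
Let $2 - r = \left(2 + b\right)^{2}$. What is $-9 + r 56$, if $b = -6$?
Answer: $-793$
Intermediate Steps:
$r = -14$ ($r = 2 - \left(2 - 6\right)^{2} = 2 - \left(-4\right)^{2} = 2 - 16 = -14$)
$-9 + r 56 = -9 - 784 = -793$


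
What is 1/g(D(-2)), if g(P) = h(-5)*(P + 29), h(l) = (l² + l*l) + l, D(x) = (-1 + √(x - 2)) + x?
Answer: 13/15300 - I/15300 ≈ 0.00084967 - 6.536e-5*I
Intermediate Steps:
D(x) = -1 + x + √(-2 + x) (D(x) = (-1 + √(-2 + x)) + x = -1 + x + √(-2 + x))
h(l) = l + 2*l² (h(l) = (l² + l²) + l = 2*l² + l = l + 2*l²)
g(P) = 1305 + 45*P (g(P) = (-5*(1 + 2*(-5)))*(P + 29) = (-5*(1 - 10))*(29 + P) = (-5*(-9))*(29 + P) = 45*(29 + P) = 1305 + 45*P)
1/g(D(-2)) = 1/(1305 + 45*(-1 - 2 + √(-2 - 2))) = 1/(1305 + 45*(-1 - 2 + √(-4))) = 1/(1305 + 45*(-1 - 2 + 2*I)) = 1/(1305 + 45*(-3 + 2*I)) = 1/(1305 + (-135 + 90*I)) = 1/(1170 + 90*I) = (1170 - 90*I)/1377000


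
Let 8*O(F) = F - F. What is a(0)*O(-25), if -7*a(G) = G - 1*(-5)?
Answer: 0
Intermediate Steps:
a(G) = -5/7 - G/7 (a(G) = -(G - 1*(-5))/7 = -(G + 5)/7 = -(5 + G)/7 = -5/7 - G/7)
O(F) = 0 (O(F) = (F - F)/8 = (⅛)*0 = 0)
a(0)*O(-25) = (-5/7 - ⅐*0)*0 = (-5/7 + 0)*0 = -5/7*0 = 0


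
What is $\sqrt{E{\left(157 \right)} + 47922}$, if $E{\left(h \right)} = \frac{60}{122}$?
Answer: $\frac{6 \sqrt{4953322}}{61} \approx 218.91$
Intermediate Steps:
$E{\left(h \right)} = \frac{30}{61}$ ($E{\left(h \right)} = 60 \cdot \frac{1}{122} = \frac{30}{61}$)
$\sqrt{E{\left(157 \right)} + 47922} = \sqrt{\frac{30}{61} + 47922} = \sqrt{\frac{2923272}{61}} = \frac{6 \sqrt{4953322}}{61}$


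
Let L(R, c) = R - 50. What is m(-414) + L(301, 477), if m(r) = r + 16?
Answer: -147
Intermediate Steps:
L(R, c) = -50 + R
m(r) = 16 + r
m(-414) + L(301, 477) = (16 - 414) + (-50 + 301) = -398 + 251 = -147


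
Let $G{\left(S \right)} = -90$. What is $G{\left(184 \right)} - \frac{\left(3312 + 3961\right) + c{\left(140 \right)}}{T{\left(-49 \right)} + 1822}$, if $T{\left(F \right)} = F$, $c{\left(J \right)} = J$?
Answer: $- \frac{55661}{591} \approx -94.181$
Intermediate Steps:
$G{\left(184 \right)} - \frac{\left(3312 + 3961\right) + c{\left(140 \right)}}{T{\left(-49 \right)} + 1822} = -90 - \frac{\left(3312 + 3961\right) + 140}{-49 + 1822} = -90 - \frac{7273 + 140}{1773} = -90 - 7413 \cdot \frac{1}{1773} = -90 - \frac{2471}{591} = - \frac{55661}{591}$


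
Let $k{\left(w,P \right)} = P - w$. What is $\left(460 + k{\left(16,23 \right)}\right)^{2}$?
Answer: $218089$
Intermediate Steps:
$\left(460 + k{\left(16,23 \right)}\right)^{2} = \left(460 + \left(23 - 16\right)\right)^{2} = \left(460 + 7\right)^{2} = 467^{2} = 218089$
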